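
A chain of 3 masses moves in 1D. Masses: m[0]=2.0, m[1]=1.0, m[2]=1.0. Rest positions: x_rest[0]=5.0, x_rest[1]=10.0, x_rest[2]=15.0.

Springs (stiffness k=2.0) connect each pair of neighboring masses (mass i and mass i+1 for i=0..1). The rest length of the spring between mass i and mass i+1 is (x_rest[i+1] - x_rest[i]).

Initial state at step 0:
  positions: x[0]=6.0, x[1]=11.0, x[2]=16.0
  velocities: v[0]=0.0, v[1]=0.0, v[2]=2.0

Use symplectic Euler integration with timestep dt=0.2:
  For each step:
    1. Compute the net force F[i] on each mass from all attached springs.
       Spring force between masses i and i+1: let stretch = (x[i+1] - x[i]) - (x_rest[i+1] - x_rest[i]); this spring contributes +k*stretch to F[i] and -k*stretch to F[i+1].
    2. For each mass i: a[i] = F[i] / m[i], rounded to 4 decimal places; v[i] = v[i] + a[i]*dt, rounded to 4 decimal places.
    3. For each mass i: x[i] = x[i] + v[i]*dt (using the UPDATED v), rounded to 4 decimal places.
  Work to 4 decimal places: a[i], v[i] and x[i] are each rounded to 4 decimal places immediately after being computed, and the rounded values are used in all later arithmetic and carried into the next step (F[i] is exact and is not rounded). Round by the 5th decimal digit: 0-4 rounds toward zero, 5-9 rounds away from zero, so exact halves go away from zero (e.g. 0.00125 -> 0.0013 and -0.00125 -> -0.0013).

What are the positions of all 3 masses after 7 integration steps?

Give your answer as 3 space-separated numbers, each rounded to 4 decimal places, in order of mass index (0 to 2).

Answer: 6.1227 12.0128 17.5419

Derivation:
Step 0: x=[6.0000 11.0000 16.0000] v=[0.0000 0.0000 2.0000]
Step 1: x=[6.0000 11.0000 16.4000] v=[0.0000 0.0000 2.0000]
Step 2: x=[6.0000 11.0320 16.7680] v=[0.0000 0.1600 1.8400]
Step 3: x=[6.0013 11.1203 17.0771] v=[0.0064 0.4416 1.5456]
Step 4: x=[6.0073 11.2756 17.3097] v=[0.0302 0.7767 1.1629]
Step 5: x=[6.0241 11.4922 17.4596] v=[0.0839 1.0830 0.7493]
Step 6: x=[6.0596 11.7487 17.5321] v=[0.1775 1.2827 0.3623]
Step 7: x=[6.1227 12.0128 17.5419] v=[0.3153 1.3204 0.0489]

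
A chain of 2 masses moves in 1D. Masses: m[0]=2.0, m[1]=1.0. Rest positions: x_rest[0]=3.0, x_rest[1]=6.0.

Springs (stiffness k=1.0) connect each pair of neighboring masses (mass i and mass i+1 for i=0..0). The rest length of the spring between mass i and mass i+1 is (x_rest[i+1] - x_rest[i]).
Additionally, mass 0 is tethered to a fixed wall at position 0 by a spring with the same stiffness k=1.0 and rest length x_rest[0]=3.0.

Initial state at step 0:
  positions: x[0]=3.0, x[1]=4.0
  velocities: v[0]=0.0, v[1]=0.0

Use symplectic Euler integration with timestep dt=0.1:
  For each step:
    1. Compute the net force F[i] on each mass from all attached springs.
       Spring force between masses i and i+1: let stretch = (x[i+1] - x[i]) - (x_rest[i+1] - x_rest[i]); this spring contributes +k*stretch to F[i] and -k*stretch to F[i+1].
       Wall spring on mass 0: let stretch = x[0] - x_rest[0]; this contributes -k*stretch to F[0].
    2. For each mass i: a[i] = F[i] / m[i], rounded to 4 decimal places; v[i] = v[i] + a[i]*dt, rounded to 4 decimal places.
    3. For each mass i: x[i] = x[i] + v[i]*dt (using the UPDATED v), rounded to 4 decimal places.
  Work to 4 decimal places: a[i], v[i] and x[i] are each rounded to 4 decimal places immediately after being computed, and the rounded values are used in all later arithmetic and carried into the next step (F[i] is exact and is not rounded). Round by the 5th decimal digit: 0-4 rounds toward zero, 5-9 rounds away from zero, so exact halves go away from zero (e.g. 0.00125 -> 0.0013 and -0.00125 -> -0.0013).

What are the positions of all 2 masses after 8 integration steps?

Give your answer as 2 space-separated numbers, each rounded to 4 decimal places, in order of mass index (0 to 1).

Answer: 2.6804 4.6592

Derivation:
Step 0: x=[3.0000 4.0000] v=[0.0000 0.0000]
Step 1: x=[2.9900 4.0200] v=[-0.1000 0.2000]
Step 2: x=[2.9702 4.0597] v=[-0.1980 0.3970]
Step 3: x=[2.9410 4.1185] v=[-0.2920 0.5881]
Step 4: x=[2.9030 4.1955] v=[-0.3802 0.7704]
Step 5: x=[2.8569 4.2896] v=[-0.4607 0.9412]
Step 6: x=[2.8037 4.3994] v=[-0.5319 1.0979]
Step 7: x=[2.7445 4.5232] v=[-0.5923 1.2383]
Step 8: x=[2.6804 4.6592] v=[-0.6406 1.3604]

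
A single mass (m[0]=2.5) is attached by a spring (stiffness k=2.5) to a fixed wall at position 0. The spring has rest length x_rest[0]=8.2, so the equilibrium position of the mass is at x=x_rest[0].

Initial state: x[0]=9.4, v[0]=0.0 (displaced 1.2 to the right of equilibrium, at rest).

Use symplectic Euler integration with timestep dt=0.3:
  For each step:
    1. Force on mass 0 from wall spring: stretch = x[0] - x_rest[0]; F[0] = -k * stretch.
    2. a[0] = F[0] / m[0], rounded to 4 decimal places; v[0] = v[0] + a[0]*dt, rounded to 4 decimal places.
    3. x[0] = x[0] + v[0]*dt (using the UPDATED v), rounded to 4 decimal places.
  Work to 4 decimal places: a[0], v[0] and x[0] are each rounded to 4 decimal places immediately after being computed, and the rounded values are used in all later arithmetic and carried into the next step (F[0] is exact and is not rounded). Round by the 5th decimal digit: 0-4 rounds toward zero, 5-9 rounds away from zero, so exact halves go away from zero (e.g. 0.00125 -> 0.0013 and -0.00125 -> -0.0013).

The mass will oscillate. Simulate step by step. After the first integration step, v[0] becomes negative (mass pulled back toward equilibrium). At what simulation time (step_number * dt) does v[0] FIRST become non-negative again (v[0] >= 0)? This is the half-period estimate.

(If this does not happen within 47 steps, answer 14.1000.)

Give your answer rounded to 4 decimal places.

Step 0: x=[9.4000] v=[0.0000]
Step 1: x=[9.2920] v=[-0.3600]
Step 2: x=[9.0857] v=[-0.6876]
Step 3: x=[8.7997] v=[-0.9533]
Step 4: x=[8.4597] v=[-1.1332]
Step 5: x=[8.0964] v=[-1.2111]
Step 6: x=[7.7424] v=[-1.1800]
Step 7: x=[7.4296] v=[-1.0427]
Step 8: x=[7.1861] v=[-0.8116]
Step 9: x=[7.0339] v=[-0.5074]
Step 10: x=[6.9866] v=[-0.1576]
Step 11: x=[7.0485] v=[0.2064]
First v>=0 after going negative at step 11, time=3.3000

Answer: 3.3000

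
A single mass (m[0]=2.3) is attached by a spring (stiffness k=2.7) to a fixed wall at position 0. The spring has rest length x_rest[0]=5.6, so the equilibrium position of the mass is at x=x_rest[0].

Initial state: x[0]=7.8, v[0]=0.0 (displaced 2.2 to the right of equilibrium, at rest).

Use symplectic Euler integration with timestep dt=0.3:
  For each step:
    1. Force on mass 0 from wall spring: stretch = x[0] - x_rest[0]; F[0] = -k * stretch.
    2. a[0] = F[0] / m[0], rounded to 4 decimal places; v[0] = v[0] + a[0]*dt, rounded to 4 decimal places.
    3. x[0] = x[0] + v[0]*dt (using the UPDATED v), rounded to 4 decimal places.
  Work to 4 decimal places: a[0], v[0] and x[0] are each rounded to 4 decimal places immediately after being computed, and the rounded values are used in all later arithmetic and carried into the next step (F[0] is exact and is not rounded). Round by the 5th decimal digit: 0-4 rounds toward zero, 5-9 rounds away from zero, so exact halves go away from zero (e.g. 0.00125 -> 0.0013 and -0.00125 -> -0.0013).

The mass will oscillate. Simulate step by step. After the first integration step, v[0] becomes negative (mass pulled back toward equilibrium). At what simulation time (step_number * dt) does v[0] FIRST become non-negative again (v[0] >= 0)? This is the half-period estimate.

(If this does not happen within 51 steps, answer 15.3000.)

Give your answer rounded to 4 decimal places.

Step 0: x=[7.8000] v=[0.0000]
Step 1: x=[7.5676] v=[-0.7748]
Step 2: x=[7.1273] v=[-1.4677]
Step 3: x=[6.5256] v=[-2.0056]
Step 4: x=[5.8261] v=[-2.3316]
Step 5: x=[5.1027] v=[-2.4112]
Step 6: x=[4.4319] v=[-2.2361]
Step 7: x=[3.8845] v=[-1.8247]
Step 8: x=[3.5183] v=[-1.2206]
Step 9: x=[3.3721] v=[-0.4875]
Step 10: x=[3.4612] v=[0.2971]
First v>=0 after going negative at step 10, time=3.0000

Answer: 3.0000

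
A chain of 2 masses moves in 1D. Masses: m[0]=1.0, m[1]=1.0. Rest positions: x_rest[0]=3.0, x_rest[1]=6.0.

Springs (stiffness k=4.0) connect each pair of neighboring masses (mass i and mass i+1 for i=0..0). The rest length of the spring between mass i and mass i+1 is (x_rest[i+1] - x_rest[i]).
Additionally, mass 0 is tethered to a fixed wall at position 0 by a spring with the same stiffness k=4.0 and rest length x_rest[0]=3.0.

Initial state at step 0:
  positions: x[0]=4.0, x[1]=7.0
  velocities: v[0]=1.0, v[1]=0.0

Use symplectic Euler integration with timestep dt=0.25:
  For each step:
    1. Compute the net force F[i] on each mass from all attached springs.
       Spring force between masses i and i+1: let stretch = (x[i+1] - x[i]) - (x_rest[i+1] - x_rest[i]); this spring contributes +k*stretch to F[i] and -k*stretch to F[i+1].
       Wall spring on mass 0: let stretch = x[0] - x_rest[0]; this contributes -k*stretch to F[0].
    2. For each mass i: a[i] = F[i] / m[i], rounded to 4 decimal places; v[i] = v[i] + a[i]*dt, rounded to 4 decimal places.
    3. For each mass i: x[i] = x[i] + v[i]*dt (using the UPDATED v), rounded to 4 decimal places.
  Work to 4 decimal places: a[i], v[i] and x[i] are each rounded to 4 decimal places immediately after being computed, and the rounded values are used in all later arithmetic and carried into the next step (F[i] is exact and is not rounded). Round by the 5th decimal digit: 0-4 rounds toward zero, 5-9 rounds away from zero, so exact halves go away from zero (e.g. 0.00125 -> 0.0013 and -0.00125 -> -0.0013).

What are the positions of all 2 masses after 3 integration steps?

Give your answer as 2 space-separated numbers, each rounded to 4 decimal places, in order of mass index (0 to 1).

Step 0: x=[4.0000 7.0000] v=[1.0000 0.0000]
Step 1: x=[4.0000 7.0000] v=[0.0000 0.0000]
Step 2: x=[3.7500 7.0000] v=[-1.0000 0.0000]
Step 3: x=[3.3750 6.9375] v=[-1.5000 -0.2500]

Answer: 3.3750 6.9375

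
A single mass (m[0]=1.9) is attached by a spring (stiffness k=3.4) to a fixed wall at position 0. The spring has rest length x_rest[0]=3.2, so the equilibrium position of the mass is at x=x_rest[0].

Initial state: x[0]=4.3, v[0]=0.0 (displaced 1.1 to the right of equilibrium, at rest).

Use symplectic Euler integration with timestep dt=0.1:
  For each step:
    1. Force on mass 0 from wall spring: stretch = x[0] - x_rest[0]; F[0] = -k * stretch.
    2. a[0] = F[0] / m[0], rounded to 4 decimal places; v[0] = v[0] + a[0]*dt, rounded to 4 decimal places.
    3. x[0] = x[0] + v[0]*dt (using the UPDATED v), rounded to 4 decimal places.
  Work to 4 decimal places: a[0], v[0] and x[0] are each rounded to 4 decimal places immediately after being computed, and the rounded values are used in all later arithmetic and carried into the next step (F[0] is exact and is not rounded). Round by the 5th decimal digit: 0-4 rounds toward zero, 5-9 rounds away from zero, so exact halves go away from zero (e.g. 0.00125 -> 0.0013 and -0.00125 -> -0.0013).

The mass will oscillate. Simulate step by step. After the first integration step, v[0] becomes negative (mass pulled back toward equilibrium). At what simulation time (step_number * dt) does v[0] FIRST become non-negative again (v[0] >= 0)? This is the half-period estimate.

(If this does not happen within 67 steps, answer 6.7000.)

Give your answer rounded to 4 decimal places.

Step 0: x=[4.3000] v=[0.0000]
Step 1: x=[4.2803] v=[-0.1968]
Step 2: x=[4.2413] v=[-0.3901]
Step 3: x=[4.1837] v=[-0.5764]
Step 4: x=[4.1085] v=[-0.7524]
Step 5: x=[4.0170] v=[-0.9150]
Step 6: x=[3.9109] v=[-1.0612]
Step 7: x=[3.7921] v=[-1.1884]
Step 8: x=[3.6627] v=[-1.2944]
Step 9: x=[3.5250] v=[-1.3772]
Step 10: x=[3.3815] v=[-1.4354]
Step 11: x=[3.2347] v=[-1.4679]
Step 12: x=[3.0873] v=[-1.4741]
Step 13: x=[2.9419] v=[-1.4539]
Step 14: x=[2.8011] v=[-1.4077]
Step 15: x=[2.6675] v=[-1.3363]
Step 16: x=[2.5434] v=[-1.2410]
Step 17: x=[2.4311] v=[-1.1235]
Step 18: x=[2.3325] v=[-0.9859]
Step 19: x=[2.2494] v=[-0.8307]
Step 20: x=[2.1833] v=[-0.6606]
Step 21: x=[2.1354] v=[-0.4787]
Step 22: x=[2.1066] v=[-0.2882]
Step 23: x=[2.0974] v=[-0.0925]
Step 24: x=[2.1079] v=[0.1048]
First v>=0 after going negative at step 24, time=2.4000

Answer: 2.4000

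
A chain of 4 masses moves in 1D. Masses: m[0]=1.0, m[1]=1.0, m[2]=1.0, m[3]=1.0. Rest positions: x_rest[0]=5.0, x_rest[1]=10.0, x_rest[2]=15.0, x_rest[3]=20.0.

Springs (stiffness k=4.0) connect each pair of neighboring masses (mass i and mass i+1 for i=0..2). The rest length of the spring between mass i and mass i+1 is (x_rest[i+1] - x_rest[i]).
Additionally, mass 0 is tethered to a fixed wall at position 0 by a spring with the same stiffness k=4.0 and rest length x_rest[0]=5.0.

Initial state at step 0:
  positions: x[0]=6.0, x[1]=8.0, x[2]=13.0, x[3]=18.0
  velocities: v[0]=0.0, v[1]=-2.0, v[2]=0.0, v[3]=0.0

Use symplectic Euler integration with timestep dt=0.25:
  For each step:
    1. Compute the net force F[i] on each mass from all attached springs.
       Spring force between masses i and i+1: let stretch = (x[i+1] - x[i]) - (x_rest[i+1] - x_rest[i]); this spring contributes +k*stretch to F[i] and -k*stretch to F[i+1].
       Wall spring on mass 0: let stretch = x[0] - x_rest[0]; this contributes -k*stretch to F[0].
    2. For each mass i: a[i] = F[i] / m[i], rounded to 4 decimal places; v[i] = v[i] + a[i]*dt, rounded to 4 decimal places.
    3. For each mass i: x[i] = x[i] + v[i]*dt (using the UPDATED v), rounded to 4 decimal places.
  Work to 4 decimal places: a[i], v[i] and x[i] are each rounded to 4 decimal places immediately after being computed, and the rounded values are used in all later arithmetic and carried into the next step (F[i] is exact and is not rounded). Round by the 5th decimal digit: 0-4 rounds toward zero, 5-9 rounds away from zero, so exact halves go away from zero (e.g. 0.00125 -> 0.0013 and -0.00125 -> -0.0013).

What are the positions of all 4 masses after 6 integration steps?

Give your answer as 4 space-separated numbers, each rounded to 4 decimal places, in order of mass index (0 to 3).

Step 0: x=[6.0000 8.0000 13.0000 18.0000] v=[0.0000 -2.0000 0.0000 0.0000]
Step 1: x=[5.0000 8.2500 13.0000 18.0000] v=[-4.0000 1.0000 0.0000 0.0000]
Step 2: x=[3.5625 8.8750 13.0625 18.0000] v=[-5.7500 2.5000 0.2500 0.0000]
Step 3: x=[2.5625 9.2188 13.3125 18.0156] v=[-4.0000 1.3750 1.0000 0.0625]
Step 4: x=[2.5860 8.9219 13.7149 18.1055] v=[0.0938 -1.1876 1.6094 0.3594]
Step 5: x=[3.5469 8.2393 14.0167 18.3477] v=[3.8437 -2.7305 1.2070 0.9688]
Step 6: x=[4.7942 7.8279 13.9569 18.7572] v=[4.9892 -1.6455 -0.2394 1.6378]

Answer: 4.7942 7.8279 13.9569 18.7572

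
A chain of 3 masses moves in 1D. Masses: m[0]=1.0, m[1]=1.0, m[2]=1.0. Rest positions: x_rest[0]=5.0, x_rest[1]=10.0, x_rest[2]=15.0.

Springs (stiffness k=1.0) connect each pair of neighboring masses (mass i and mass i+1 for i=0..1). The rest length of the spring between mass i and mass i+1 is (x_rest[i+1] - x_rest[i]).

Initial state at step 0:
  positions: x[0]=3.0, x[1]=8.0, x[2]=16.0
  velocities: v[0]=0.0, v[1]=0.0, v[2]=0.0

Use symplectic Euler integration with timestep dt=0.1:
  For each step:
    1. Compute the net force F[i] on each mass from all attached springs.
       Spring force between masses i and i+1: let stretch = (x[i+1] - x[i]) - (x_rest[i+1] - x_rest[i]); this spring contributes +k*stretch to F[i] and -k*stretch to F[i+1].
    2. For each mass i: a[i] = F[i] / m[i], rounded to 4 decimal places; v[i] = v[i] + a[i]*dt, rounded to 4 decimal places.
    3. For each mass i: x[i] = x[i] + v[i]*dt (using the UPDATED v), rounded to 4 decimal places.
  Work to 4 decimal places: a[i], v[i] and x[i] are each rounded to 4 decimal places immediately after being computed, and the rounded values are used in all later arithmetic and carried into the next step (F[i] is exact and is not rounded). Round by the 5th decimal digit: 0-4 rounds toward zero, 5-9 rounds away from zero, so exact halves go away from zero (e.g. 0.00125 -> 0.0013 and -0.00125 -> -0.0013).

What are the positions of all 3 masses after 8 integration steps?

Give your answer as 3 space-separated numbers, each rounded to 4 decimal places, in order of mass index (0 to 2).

Step 0: x=[3.0000 8.0000 16.0000] v=[0.0000 0.0000 0.0000]
Step 1: x=[3.0000 8.0300 15.9700] v=[0.0000 0.3000 -0.3000]
Step 2: x=[3.0003 8.0891 15.9106] v=[0.0030 0.5910 -0.5940]
Step 3: x=[3.0015 8.1755 15.8230] v=[0.0119 0.8643 -0.8762]
Step 4: x=[3.0044 8.2867 15.7089] v=[0.0293 1.1117 -1.1410]
Step 5: x=[3.0102 8.4193 15.5706] v=[0.0575 1.3257 -1.3832]
Step 6: x=[3.0200 8.5693 15.4108] v=[0.0984 1.4999 -1.5983]
Step 7: x=[3.0353 8.7322 15.2326] v=[0.1533 1.6291 -1.7825]
Step 8: x=[3.0576 8.9032 15.0394] v=[0.2230 1.7095 -1.9325]

Answer: 3.0576 8.9032 15.0394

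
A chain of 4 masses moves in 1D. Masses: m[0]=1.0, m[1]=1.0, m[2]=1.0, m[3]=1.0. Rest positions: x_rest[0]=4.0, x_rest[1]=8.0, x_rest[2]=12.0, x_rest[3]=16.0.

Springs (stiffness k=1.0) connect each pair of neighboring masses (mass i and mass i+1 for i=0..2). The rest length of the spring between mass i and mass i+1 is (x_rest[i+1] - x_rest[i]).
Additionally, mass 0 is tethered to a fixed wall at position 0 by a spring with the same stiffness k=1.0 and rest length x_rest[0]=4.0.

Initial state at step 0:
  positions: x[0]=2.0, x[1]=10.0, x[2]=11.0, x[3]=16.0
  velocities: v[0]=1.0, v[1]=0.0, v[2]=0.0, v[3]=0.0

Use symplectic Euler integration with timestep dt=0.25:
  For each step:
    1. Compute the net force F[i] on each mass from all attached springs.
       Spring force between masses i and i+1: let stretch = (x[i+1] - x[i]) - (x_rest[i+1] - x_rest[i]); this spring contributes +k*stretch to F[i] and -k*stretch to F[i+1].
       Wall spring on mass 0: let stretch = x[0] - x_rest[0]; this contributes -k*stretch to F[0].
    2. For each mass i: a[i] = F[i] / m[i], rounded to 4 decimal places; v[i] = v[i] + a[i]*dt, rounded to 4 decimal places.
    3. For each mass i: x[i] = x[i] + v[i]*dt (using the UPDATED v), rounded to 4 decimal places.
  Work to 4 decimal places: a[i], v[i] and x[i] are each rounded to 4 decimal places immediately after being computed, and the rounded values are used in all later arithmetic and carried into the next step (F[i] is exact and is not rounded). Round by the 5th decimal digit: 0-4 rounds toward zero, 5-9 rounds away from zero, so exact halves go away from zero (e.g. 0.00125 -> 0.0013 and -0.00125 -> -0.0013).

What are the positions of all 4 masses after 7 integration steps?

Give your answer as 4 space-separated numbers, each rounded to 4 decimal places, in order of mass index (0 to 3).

Answer: 6.3696 6.4496 12.8175 15.8282

Derivation:
Step 0: x=[2.0000 10.0000 11.0000 16.0000] v=[1.0000 0.0000 0.0000 0.0000]
Step 1: x=[2.6250 9.5625 11.2500 15.9375] v=[2.5000 -1.7500 1.0000 -0.2500]
Step 2: x=[3.5195 8.7969 11.6875 15.8320] v=[3.5781 -3.0625 1.7500 -0.4219]
Step 3: x=[4.5239 7.8821 12.2034 15.7175] v=[4.0176 -3.6592 2.0635 -0.4580]
Step 4: x=[5.4555 7.0275 12.6688 15.6334] v=[3.7262 -3.4184 1.8617 -0.3365]
Step 5: x=[6.1443 6.4272 12.9669 15.6140] v=[2.7553 -2.4011 1.1925 -0.0777]
Step 6: x=[6.4668 6.2180 13.0218 15.6791] v=[1.2900 -0.8369 0.2194 0.2605]
Step 7: x=[6.3696 6.4496 12.8175 15.8282] v=[-0.3889 0.9263 -0.8172 0.5962]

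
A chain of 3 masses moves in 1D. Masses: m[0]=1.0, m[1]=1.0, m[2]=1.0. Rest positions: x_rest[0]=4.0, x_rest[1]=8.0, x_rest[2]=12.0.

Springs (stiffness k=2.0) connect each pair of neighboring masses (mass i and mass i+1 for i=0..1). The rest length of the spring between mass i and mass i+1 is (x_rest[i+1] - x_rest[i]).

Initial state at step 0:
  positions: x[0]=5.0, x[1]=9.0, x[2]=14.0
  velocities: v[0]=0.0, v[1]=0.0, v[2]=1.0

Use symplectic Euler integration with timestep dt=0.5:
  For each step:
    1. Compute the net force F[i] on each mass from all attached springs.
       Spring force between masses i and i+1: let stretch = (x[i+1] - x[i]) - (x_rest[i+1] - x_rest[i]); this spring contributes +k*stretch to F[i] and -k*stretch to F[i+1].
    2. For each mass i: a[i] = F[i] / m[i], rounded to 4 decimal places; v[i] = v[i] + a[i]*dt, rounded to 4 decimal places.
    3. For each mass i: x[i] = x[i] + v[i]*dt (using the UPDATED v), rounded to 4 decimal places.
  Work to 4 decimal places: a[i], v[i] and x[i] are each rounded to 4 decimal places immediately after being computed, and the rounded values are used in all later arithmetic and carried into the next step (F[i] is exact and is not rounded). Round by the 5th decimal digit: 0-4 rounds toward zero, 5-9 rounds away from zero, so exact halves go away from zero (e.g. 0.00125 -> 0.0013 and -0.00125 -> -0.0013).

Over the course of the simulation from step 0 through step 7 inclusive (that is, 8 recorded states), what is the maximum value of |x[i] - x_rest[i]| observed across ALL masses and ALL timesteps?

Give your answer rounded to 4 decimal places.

Answer: 2.8439

Derivation:
Step 0: x=[5.0000 9.0000 14.0000] v=[0.0000 0.0000 1.0000]
Step 1: x=[5.0000 9.5000 14.0000] v=[0.0000 1.0000 0.0000]
Step 2: x=[5.2500 10.0000 13.7500] v=[0.5000 1.0000 -0.5000]
Step 3: x=[5.8750 10.0000 13.6250] v=[1.2500 0.0000 -0.2500]
Step 4: x=[6.5625 9.7500 13.6875] v=[1.3750 -0.5000 0.1250]
Step 5: x=[6.8438 9.8750 13.7813] v=[0.5625 0.2500 0.1875]
Step 6: x=[6.6407 10.4376 13.9219] v=[-0.4063 1.1251 0.2812]
Step 7: x=[6.3360 10.8439 14.3204] v=[-0.6094 0.8125 0.7969]
Max displacement = 2.8439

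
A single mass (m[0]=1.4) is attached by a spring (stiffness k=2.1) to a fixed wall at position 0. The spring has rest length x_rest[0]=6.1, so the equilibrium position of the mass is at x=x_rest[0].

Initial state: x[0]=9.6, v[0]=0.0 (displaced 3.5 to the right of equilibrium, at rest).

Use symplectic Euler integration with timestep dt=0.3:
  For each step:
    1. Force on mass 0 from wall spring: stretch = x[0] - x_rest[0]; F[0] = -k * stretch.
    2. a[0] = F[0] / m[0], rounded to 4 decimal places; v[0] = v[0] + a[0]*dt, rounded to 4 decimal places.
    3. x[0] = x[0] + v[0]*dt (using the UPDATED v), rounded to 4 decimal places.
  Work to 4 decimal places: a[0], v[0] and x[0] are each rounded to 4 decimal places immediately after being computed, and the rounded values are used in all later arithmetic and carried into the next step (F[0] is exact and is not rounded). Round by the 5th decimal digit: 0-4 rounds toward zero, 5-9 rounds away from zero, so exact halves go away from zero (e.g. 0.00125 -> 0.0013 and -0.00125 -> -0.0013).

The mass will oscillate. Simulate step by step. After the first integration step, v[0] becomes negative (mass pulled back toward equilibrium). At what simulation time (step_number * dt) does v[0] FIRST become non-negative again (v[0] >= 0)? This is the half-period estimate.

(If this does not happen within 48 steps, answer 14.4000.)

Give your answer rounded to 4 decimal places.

Answer: 2.7000

Derivation:
Step 0: x=[9.6000] v=[0.0000]
Step 1: x=[9.1275] v=[-1.5750]
Step 2: x=[8.2463] v=[-2.9374]
Step 3: x=[7.0753] v=[-3.9033]
Step 4: x=[5.7726] v=[-4.3422]
Step 5: x=[4.5141] v=[-4.1949]
Step 6: x=[3.4697] v=[-3.4812]
Step 7: x=[2.7804] v=[-2.2976]
Step 8: x=[2.5393] v=[-0.8038]
Step 9: x=[2.7789] v=[0.7985]
First v>=0 after going negative at step 9, time=2.7000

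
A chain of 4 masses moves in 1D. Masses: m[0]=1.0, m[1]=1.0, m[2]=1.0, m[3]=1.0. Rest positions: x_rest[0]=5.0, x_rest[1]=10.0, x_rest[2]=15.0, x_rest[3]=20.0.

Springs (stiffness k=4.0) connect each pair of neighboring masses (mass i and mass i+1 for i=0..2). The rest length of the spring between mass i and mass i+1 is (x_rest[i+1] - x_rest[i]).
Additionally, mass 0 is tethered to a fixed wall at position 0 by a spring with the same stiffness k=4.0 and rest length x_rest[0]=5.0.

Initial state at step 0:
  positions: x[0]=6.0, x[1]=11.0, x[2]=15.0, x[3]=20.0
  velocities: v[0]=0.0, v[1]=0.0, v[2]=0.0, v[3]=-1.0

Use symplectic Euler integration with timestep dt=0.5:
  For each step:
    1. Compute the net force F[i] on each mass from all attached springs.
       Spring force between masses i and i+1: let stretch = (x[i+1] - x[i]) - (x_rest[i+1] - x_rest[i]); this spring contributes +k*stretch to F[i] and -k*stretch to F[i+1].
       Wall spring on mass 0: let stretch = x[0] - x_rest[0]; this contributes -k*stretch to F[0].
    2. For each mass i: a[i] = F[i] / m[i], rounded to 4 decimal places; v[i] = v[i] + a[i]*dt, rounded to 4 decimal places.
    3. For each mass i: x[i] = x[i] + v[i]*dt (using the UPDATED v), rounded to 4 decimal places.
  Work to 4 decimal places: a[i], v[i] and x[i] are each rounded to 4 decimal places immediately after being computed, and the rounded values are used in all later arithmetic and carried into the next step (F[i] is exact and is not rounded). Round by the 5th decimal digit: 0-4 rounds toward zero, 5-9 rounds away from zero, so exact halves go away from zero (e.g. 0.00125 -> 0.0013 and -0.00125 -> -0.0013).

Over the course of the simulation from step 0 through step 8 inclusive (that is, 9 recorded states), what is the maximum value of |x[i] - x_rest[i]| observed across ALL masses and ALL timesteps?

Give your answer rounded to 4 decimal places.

Answer: 1.5000

Derivation:
Step 0: x=[6.0000 11.0000 15.0000 20.0000] v=[0.0000 0.0000 0.0000 -1.0000]
Step 1: x=[5.0000 10.0000 16.0000 19.5000] v=[-2.0000 -2.0000 2.0000 -1.0000]
Step 2: x=[4.0000 10.0000 14.5000 20.5000] v=[-2.0000 0.0000 -3.0000 2.0000]
Step 3: x=[5.0000 8.5000 14.5000 20.5000] v=[2.0000 -3.0000 0.0000 0.0000]
Step 4: x=[4.5000 9.5000 14.5000 19.5000] v=[-1.0000 2.0000 0.0000 -2.0000]
Step 5: x=[4.5000 10.5000 14.5000 18.5000] v=[0.0000 2.0000 0.0000 -2.0000]
Step 6: x=[6.0000 9.5000 14.5000 18.5000] v=[3.0000 -2.0000 0.0000 0.0000]
Step 7: x=[5.0000 10.0000 13.5000 19.5000] v=[-2.0000 1.0000 -2.0000 2.0000]
Step 8: x=[4.0000 9.0000 15.0000 19.5000] v=[-2.0000 -2.0000 3.0000 0.0000]
Max displacement = 1.5000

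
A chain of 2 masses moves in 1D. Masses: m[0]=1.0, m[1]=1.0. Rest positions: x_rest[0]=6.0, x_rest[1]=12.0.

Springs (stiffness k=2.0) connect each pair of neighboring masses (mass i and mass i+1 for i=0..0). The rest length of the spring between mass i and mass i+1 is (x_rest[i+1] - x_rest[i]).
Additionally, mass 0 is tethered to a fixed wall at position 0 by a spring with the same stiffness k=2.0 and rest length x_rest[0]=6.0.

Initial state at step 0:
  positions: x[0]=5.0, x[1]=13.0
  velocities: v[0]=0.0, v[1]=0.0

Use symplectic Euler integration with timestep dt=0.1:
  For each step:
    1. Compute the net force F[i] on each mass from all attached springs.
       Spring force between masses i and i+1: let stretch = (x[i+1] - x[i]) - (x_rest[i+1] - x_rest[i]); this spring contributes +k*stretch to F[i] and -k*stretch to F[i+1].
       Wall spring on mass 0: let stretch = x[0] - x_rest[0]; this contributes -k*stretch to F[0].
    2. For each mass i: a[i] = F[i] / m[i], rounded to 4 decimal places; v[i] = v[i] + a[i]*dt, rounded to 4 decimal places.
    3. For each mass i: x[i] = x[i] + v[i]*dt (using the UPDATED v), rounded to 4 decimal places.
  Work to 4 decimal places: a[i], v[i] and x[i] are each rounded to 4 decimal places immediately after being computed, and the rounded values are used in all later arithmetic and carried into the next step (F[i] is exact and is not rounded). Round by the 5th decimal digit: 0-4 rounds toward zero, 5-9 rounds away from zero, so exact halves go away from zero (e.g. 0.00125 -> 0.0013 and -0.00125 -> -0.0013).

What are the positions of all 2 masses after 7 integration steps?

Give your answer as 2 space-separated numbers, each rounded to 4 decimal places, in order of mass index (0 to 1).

Answer: 6.3107 12.1111

Derivation:
Step 0: x=[5.0000 13.0000] v=[0.0000 0.0000]
Step 1: x=[5.0600 12.9600] v=[0.6000 -0.4000]
Step 2: x=[5.1768 12.8820] v=[1.1680 -0.7800]
Step 3: x=[5.3442 12.7699] v=[1.6737 -1.1210]
Step 4: x=[5.5532 12.6293] v=[2.0900 -1.4061]
Step 5: x=[5.7927 12.4672] v=[2.3946 -1.6213]
Step 6: x=[6.0498 12.2916] v=[2.5710 -1.7562]
Step 7: x=[6.3107 12.1111] v=[2.6094 -1.8046]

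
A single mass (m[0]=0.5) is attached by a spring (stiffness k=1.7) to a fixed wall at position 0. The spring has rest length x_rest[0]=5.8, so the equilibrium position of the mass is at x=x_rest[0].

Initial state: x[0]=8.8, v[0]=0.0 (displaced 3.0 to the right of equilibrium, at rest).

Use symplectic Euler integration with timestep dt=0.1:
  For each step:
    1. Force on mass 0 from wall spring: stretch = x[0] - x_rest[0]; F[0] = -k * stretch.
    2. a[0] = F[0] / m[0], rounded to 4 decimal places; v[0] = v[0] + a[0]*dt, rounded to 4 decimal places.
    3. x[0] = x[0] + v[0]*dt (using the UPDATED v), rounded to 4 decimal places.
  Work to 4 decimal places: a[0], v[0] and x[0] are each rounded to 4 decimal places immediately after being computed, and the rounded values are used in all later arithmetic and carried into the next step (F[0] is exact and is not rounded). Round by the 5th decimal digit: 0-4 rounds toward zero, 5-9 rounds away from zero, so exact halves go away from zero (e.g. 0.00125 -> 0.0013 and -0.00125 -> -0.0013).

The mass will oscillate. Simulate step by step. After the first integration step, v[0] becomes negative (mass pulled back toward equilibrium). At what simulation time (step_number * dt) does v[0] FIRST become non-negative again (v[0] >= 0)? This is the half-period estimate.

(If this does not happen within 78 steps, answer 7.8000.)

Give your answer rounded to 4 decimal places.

Answer: 1.8000

Derivation:
Step 0: x=[8.8000] v=[0.0000]
Step 1: x=[8.6980] v=[-1.0200]
Step 2: x=[8.4975] v=[-2.0053]
Step 3: x=[8.2053] v=[-2.9225]
Step 4: x=[7.8313] v=[-3.7403]
Step 5: x=[7.3882] v=[-4.4309]
Step 6: x=[6.8911] v=[-4.9709]
Step 7: x=[6.3569] v=[-5.3419]
Step 8: x=[5.8038] v=[-5.5313]
Step 9: x=[5.2505] v=[-5.5326]
Step 10: x=[4.7159] v=[-5.3458]
Step 11: x=[4.2182] v=[-4.9772]
Step 12: x=[3.7743] v=[-4.4394]
Step 13: x=[3.3992] v=[-3.7507]
Step 14: x=[3.1058] v=[-2.9344]
Step 15: x=[2.9040] v=[-2.0184]
Step 16: x=[2.8006] v=[-1.0338]
Step 17: x=[2.7992] v=[-0.0140]
Step 18: x=[2.8998] v=[1.0063]
First v>=0 after going negative at step 18, time=1.8000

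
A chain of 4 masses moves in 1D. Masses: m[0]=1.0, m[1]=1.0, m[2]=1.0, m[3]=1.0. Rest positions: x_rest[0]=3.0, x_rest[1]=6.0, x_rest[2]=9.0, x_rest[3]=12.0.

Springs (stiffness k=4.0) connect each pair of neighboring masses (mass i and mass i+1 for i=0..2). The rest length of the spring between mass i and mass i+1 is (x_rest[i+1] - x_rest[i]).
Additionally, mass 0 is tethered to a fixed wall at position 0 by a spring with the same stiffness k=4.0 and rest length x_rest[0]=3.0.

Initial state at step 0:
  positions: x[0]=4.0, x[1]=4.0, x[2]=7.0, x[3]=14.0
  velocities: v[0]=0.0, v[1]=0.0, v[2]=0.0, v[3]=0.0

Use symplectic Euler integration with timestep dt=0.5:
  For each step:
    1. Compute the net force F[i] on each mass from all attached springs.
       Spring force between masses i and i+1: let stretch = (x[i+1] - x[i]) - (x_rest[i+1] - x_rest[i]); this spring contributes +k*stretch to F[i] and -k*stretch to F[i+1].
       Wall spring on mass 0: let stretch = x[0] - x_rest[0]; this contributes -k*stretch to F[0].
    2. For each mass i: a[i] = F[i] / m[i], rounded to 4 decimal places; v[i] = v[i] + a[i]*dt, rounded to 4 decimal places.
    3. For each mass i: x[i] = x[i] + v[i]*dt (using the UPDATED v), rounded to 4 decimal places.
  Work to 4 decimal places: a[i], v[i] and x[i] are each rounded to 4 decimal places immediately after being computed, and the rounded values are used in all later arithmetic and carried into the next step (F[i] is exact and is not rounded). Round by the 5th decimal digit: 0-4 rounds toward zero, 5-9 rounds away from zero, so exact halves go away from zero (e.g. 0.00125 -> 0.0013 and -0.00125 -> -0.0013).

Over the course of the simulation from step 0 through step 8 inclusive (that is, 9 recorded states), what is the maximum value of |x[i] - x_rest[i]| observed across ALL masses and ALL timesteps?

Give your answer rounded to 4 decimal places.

Step 0: x=[4.0000 4.0000 7.0000 14.0000] v=[0.0000 0.0000 0.0000 0.0000]
Step 1: x=[0.0000 7.0000 11.0000 10.0000] v=[-8.0000 6.0000 8.0000 -8.0000]
Step 2: x=[3.0000 7.0000 10.0000 10.0000] v=[6.0000 0.0000 -2.0000 0.0000]
Step 3: x=[7.0000 6.0000 6.0000 13.0000] v=[8.0000 -2.0000 -8.0000 6.0000]
Step 4: x=[3.0000 6.0000 9.0000 12.0000] v=[-8.0000 0.0000 6.0000 -2.0000]
Step 5: x=[-1.0000 6.0000 12.0000 11.0000] v=[-8.0000 0.0000 6.0000 -2.0000]
Step 6: x=[3.0000 5.0000 8.0000 14.0000] v=[8.0000 -2.0000 -8.0000 6.0000]
Step 7: x=[6.0000 5.0000 7.0000 14.0000] v=[6.0000 0.0000 -2.0000 0.0000]
Step 8: x=[2.0000 8.0000 11.0000 10.0000] v=[-8.0000 6.0000 8.0000 -8.0000]
Max displacement = 4.0000

Answer: 4.0000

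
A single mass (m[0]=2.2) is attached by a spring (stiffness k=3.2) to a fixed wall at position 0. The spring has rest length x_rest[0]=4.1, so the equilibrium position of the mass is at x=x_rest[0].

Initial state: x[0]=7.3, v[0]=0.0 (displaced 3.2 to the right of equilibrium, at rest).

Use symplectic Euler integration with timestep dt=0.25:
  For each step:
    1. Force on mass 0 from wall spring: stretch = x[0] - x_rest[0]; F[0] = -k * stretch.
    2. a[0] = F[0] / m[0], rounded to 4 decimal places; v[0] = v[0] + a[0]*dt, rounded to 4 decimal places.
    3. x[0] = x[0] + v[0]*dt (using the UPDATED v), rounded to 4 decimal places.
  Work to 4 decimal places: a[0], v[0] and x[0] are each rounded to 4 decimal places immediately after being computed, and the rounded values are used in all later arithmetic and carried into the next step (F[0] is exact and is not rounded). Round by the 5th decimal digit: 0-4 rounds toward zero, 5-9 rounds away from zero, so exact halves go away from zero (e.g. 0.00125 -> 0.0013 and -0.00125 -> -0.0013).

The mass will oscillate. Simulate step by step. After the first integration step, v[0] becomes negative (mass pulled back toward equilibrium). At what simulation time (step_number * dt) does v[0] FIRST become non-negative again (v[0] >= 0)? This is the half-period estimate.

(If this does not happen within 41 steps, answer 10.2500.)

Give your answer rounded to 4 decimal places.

Step 0: x=[7.3000] v=[0.0000]
Step 1: x=[7.0091] v=[-1.1636]
Step 2: x=[6.4537] v=[-2.2215]
Step 3: x=[5.6844] v=[-3.0774]
Step 4: x=[4.7710] v=[-3.6536]
Step 5: x=[3.7966] v=[-3.8976]
Step 6: x=[2.8498] v=[-3.7873]
Step 7: x=[2.0166] v=[-3.3327]
Step 8: x=[1.3728] v=[-2.5751]
Step 9: x=[0.9770] v=[-1.5834]
Step 10: x=[0.8651] v=[-0.4478]
Step 11: x=[1.0472] v=[0.7285]
First v>=0 after going negative at step 11, time=2.7500

Answer: 2.7500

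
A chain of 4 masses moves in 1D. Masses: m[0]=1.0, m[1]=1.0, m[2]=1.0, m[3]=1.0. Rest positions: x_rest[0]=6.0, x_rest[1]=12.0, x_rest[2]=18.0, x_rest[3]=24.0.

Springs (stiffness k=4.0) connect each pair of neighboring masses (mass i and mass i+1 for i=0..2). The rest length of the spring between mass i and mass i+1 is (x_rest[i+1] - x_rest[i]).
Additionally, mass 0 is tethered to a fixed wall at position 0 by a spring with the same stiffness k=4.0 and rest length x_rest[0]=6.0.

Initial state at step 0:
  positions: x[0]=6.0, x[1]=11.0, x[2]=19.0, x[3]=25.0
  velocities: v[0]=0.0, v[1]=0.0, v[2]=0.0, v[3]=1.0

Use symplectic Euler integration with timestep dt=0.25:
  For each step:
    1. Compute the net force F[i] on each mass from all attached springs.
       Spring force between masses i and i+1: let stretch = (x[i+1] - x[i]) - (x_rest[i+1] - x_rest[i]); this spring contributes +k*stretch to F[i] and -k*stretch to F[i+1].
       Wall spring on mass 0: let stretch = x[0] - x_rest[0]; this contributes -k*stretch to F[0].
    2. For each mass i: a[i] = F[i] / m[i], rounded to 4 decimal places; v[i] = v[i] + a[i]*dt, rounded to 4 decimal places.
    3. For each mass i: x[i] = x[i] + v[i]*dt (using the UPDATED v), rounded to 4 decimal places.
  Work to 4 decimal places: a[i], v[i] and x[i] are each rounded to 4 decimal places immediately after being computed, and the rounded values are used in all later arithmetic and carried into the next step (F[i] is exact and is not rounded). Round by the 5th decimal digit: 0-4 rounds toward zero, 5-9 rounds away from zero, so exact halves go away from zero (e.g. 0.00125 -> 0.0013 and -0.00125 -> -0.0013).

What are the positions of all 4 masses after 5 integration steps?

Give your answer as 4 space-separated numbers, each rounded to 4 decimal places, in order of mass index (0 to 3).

Step 0: x=[6.0000 11.0000 19.0000 25.0000] v=[0.0000 0.0000 0.0000 1.0000]
Step 1: x=[5.7500 11.7500 18.5000 25.2500] v=[-1.0000 3.0000 -2.0000 1.0000]
Step 2: x=[5.5625 12.6875 18.0000 25.3125] v=[-0.7500 3.7500 -2.0000 0.2500]
Step 3: x=[5.7656 13.1719 18.0000 25.0469] v=[0.8125 1.9375 0.0000 -1.0625]
Step 4: x=[6.3789 13.0117 18.5547 24.5196] v=[2.4532 -0.6407 2.2188 -2.1094]
Step 5: x=[7.0557 12.5791 19.2149 24.0010] v=[2.7071 -1.7305 2.6407 -2.0743]

Answer: 7.0557 12.5791 19.2149 24.0010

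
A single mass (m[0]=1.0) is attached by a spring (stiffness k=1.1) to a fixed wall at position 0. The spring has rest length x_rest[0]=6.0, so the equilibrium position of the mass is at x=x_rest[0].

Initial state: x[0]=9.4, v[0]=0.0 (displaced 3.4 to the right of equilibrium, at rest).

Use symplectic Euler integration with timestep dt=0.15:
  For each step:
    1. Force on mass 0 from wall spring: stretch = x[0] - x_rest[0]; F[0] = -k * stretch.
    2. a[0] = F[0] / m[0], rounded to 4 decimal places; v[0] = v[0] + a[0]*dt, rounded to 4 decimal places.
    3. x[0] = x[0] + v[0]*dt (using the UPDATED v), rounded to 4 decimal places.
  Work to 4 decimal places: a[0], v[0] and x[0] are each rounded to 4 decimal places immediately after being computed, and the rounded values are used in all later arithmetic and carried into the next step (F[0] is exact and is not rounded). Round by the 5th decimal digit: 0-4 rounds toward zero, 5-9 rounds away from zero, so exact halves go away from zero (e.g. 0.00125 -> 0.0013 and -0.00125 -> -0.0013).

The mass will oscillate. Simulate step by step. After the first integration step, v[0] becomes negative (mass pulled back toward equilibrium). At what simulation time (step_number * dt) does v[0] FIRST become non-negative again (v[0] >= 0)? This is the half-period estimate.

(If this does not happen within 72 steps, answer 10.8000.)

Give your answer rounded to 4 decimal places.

Answer: 3.0000

Derivation:
Step 0: x=[9.4000] v=[0.0000]
Step 1: x=[9.3159] v=[-0.5610]
Step 2: x=[9.1497] v=[-1.1081]
Step 3: x=[8.9055] v=[-1.6278]
Step 4: x=[8.5894] v=[-2.1072]
Step 5: x=[8.2092] v=[-2.5344]
Step 6: x=[7.7744] v=[-2.8989]
Step 7: x=[7.2956] v=[-3.1917]
Step 8: x=[6.7848] v=[-3.4055]
Step 9: x=[6.2546] v=[-3.5350]
Step 10: x=[5.7181] v=[-3.5770]
Step 11: x=[5.1885] v=[-3.5305]
Step 12: x=[4.6790] v=[-3.3966]
Step 13: x=[4.2022] v=[-3.1786]
Step 14: x=[3.7699] v=[-2.8820]
Step 15: x=[3.3928] v=[-2.5140]
Step 16: x=[3.0802] v=[-2.0838]
Step 17: x=[2.8399] v=[-1.6020]
Step 18: x=[2.6778] v=[-1.0806]
Step 19: x=[2.5979] v=[-0.5324]
Step 20: x=[2.6022] v=[0.0289]
First v>=0 after going negative at step 20, time=3.0000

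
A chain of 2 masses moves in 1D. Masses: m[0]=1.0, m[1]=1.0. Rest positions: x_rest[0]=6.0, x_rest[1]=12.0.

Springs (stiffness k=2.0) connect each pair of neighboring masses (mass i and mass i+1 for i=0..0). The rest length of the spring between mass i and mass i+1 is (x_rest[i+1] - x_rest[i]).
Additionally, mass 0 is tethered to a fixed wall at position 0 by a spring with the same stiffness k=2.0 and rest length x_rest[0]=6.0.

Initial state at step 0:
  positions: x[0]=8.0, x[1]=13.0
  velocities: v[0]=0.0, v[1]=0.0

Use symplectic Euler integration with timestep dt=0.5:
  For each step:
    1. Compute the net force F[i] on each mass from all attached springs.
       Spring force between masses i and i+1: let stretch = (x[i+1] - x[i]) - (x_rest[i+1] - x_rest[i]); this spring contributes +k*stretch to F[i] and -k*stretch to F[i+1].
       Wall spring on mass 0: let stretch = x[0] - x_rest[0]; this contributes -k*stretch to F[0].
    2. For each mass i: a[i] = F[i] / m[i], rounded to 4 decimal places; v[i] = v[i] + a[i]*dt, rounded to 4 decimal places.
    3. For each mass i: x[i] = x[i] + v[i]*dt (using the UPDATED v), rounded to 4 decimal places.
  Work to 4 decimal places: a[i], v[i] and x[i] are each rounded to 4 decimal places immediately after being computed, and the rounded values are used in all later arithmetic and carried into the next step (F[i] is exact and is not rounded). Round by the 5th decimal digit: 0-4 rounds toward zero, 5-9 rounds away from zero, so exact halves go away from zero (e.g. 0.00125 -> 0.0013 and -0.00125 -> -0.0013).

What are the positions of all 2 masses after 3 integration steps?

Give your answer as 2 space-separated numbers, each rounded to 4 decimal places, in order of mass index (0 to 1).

Step 0: x=[8.0000 13.0000] v=[0.0000 0.0000]
Step 1: x=[6.5000 13.5000] v=[-3.0000 1.0000]
Step 2: x=[5.2500 13.5000] v=[-2.5000 0.0000]
Step 3: x=[5.5000 12.3750] v=[0.5000 -2.2500]

Answer: 5.5000 12.3750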